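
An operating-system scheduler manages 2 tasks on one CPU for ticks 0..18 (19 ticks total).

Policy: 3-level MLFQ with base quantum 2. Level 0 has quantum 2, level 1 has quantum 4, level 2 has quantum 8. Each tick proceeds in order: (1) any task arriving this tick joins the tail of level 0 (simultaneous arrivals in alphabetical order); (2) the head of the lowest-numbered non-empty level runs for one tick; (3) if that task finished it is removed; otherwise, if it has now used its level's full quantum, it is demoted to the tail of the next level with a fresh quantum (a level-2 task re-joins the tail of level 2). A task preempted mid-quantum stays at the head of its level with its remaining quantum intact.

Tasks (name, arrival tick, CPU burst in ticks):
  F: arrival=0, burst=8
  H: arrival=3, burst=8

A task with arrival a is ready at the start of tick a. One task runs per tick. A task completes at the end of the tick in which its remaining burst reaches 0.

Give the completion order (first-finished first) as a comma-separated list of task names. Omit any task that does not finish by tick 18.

completion order = F, H

t=0: L0/L1/L2 = F/-/- → run F
t=1: L0/L1/L2 = F/-/- → run F
t=2: L0/L1/L2 = -/F/- → run F
t=3: L0/L1/L2 = H/F/- → run H
t=4: L0/L1/L2 = H/F/- → run H
t=5: L0/L1/L2 = -/FH/- → run F
t=6: L0/L1/L2 = -/FH/- → run F
t=7: L0/L1/L2 = -/FH/- → run F
t=8: L0/L1/L2 = -/H/F → run H
t=9: L0/L1/L2 = -/H/F → run H
t=10: L0/L1/L2 = -/H/F → run H
t=11: L0/L1/L2 = -/H/F → run H
t=12: L0/L1/L2 = -/-/FH → run F
t=13: L0/L1/L2 = -/-/FH → run F
t=14: L0/L1/L2 = -/-/H → run H
t=15: L0/L1/L2 = -/-/H → run H
t=16: (idle)
t=17: (idle)
t=18: (idle)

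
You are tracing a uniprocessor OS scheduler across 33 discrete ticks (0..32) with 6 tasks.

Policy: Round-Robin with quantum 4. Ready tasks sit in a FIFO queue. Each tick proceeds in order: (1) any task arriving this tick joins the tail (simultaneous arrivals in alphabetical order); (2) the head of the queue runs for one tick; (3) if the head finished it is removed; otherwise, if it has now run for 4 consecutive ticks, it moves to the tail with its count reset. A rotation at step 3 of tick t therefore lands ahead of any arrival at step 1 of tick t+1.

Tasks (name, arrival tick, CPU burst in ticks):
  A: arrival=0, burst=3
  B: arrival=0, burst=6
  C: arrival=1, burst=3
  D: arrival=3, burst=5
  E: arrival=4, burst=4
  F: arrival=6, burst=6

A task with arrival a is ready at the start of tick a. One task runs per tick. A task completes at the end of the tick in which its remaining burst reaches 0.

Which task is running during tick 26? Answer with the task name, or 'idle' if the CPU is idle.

running at tick 26 = F

t=0: queue=[A,B] q_used=0 → run A
t=1: queue=[A,B,C] q_used=1 → run A
t=2: queue=[A,B,C] q_used=2 → run A
t=3: queue=[B,C,D] q_used=0 → run B
t=4: queue=[B,C,D,E] q_used=1 → run B
t=5: queue=[B,C,D,E] q_used=2 → run B
t=6: queue=[B,C,D,E,F] q_used=3 → run B
t=7: queue=[C,D,E,F,B] q_used=0 → run C
t=8: queue=[C,D,E,F,B] q_used=1 → run C
t=9: queue=[C,D,E,F,B] q_used=2 → run C
t=10: queue=[D,E,F,B] q_used=0 → run D
t=11: queue=[D,E,F,B] q_used=1 → run D
t=12: queue=[D,E,F,B] q_used=2 → run D
t=13: queue=[D,E,F,B] q_used=3 → run D
t=14: queue=[E,F,B,D] q_used=0 → run E
t=15: queue=[E,F,B,D] q_used=1 → run E
t=16: queue=[E,F,B,D] q_used=2 → run E
t=17: queue=[E,F,B,D] q_used=3 → run E
t=18: queue=[F,B,D] q_used=0 → run F
t=19: queue=[F,B,D] q_used=1 → run F
t=20: queue=[F,B,D] q_used=2 → run F
t=21: queue=[F,B,D] q_used=3 → run F
t=22: queue=[B,D,F] q_used=0 → run B
t=23: queue=[B,D,F] q_used=1 → run B
t=24: queue=[D,F] q_used=0 → run D
t=25: queue=[F] q_used=0 → run F
t=26: queue=[F] q_used=1 → run F
t=27: (idle)
t=28: (idle)
t=29: (idle)
t=30: (idle)
t=31: (idle)
t=32: (idle)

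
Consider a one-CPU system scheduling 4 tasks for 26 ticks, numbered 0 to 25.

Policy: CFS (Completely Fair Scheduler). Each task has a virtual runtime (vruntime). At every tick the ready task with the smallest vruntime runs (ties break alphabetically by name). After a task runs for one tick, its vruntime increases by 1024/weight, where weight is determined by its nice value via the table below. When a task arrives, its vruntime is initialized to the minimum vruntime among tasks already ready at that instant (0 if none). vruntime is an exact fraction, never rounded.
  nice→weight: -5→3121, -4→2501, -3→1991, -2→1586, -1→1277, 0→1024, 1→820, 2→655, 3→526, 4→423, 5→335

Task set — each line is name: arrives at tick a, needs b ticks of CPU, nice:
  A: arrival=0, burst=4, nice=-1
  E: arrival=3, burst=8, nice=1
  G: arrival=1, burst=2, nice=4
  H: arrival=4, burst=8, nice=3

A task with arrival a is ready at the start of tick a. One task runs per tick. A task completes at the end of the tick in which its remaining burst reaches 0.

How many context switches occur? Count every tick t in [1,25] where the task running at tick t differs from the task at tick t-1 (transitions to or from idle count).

context switches = 17

t=0: vr[A=0] → run A
t=1: vr[A=1024/1277 G=1024/1277] → run A
t=2: vr[A=2048/1277 G=1024/1277] → run G
t=3: vr[A=2048/1277 E=2048/1277 G=1740800/540171] → run A
t=4: vr[A=3072/1277 E=2048/1277 G=1740800/540171 H=2048/1277] → run E
t=5: vr[A=3072/1277 E=746752/261785 G=1740800/540171 H=2048/1277] → run H
t=6: vr[A=3072/1277 E=746752/261785 G=1740800/540171 H=1192448/335851] → run A
t=7: vr[E=746752/261785 G=1740800/540171 H=1192448/335851] → run E
t=8: vr[E=1073664/261785 G=1740800/540171 H=1192448/335851] → run G
t=9: vr[E=1073664/261785 H=1192448/335851] → run H
t=10: vr[E=1073664/261785 H=1846272/335851] → run E
t=11: vr[E=1400576/261785 H=1846272/335851] → run E
t=12: vr[E=1727488/261785 H=1846272/335851] → run H
t=13: vr[E=1727488/261785 H=2500096/335851] → run E
t=14: vr[E=410880/52357 H=2500096/335851] → run H
t=15: vr[E=410880/52357 H=3153920/335851] → run E
t=16: vr[E=2381312/261785 H=3153920/335851] → run E
t=17: vr[E=2708224/261785 H=3153920/335851] → run H
t=18: vr[E=2708224/261785 H=3807744/335851] → run E
t=19: vr[H=3807744/335851] → run H
t=20: vr[H=4461568/335851] → run H
t=21: vr[H=5115392/335851] → run H
t=22: (idle)
t=23: (idle)
t=24: (idle)
t=25: (idle)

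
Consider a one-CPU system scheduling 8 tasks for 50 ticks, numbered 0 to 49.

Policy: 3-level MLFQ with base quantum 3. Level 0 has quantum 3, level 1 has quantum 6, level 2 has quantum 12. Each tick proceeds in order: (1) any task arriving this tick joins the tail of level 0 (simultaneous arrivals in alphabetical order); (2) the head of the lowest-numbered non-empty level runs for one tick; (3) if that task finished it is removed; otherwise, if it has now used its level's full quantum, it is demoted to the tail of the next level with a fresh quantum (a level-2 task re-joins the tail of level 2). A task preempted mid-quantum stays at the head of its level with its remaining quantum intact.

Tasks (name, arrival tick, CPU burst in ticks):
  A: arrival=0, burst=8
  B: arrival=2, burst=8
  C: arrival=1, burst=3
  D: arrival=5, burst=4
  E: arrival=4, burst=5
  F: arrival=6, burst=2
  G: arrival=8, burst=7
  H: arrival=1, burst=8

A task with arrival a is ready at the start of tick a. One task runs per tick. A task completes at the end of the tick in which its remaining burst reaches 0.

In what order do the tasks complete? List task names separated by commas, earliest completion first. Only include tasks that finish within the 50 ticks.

completion order = C, F, A, H, B, E, D, G

t=0: L0/L1/L2 = A/-/- → run A
t=1: L0/L1/L2 = ACH/-/- → run A
t=2: L0/L1/L2 = ACHB/-/- → run A
t=3: L0/L1/L2 = CHB/A/- → run C
t=4: L0/L1/L2 = CHBE/A/- → run C
t=5: L0/L1/L2 = CHBED/A/- → run C
t=6: L0/L1/L2 = HBEDF/A/- → run H
t=7: L0/L1/L2 = HBEDF/A/- → run H
t=8: L0/L1/L2 = HBEDFG/A/- → run H
t=9: L0/L1/L2 = BEDFG/AH/- → run B
t=10: L0/L1/L2 = BEDFG/AH/- → run B
t=11: L0/L1/L2 = BEDFG/AH/- → run B
t=12: L0/L1/L2 = EDFG/AHB/- → run E
t=13: L0/L1/L2 = EDFG/AHB/- → run E
t=14: L0/L1/L2 = EDFG/AHB/- → run E
t=15: L0/L1/L2 = DFG/AHBE/- → run D
t=16: L0/L1/L2 = DFG/AHBE/- → run D
t=17: L0/L1/L2 = DFG/AHBE/- → run D
t=18: L0/L1/L2 = FG/AHBED/- → run F
t=19: L0/L1/L2 = FG/AHBED/- → run F
t=20: L0/L1/L2 = G/AHBED/- → run G
t=21: L0/L1/L2 = G/AHBED/- → run G
t=22: L0/L1/L2 = G/AHBED/- → run G
t=23: L0/L1/L2 = -/AHBEDG/- → run A
t=24: L0/L1/L2 = -/AHBEDG/- → run A
t=25: L0/L1/L2 = -/AHBEDG/- → run A
t=26: L0/L1/L2 = -/AHBEDG/- → run A
t=27: L0/L1/L2 = -/AHBEDG/- → run A
t=28: L0/L1/L2 = -/HBEDG/- → run H
t=29: L0/L1/L2 = -/HBEDG/- → run H
t=30: L0/L1/L2 = -/HBEDG/- → run H
t=31: L0/L1/L2 = -/HBEDG/- → run H
t=32: L0/L1/L2 = -/HBEDG/- → run H
t=33: L0/L1/L2 = -/BEDG/- → run B
t=34: L0/L1/L2 = -/BEDG/- → run B
t=35: L0/L1/L2 = -/BEDG/- → run B
t=36: L0/L1/L2 = -/BEDG/- → run B
t=37: L0/L1/L2 = -/BEDG/- → run B
t=38: L0/L1/L2 = -/EDG/- → run E
t=39: L0/L1/L2 = -/EDG/- → run E
t=40: L0/L1/L2 = -/DG/- → run D
t=41: L0/L1/L2 = -/G/- → run G
t=42: L0/L1/L2 = -/G/- → run G
t=43: L0/L1/L2 = -/G/- → run G
t=44: L0/L1/L2 = -/G/- → run G
t=45: (idle)
t=46: (idle)
t=47: (idle)
t=48: (idle)
t=49: (idle)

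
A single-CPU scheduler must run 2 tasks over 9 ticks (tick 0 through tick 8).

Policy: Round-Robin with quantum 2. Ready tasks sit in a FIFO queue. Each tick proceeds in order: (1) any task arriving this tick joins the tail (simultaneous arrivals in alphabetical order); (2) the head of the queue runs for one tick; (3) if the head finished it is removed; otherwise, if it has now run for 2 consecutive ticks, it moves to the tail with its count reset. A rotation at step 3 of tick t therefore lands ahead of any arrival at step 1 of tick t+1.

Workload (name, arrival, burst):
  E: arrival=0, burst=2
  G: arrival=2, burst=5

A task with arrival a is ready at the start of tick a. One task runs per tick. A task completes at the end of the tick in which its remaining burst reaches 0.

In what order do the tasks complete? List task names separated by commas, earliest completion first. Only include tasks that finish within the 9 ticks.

completion order = E, G

t=0: queue=[E] q_used=0 → run E
t=1: queue=[E] q_used=1 → run E
t=2: queue=[G] q_used=0 → run G
t=3: queue=[G] q_used=1 → run G
t=4: queue=[G] q_used=0 → run G
t=5: queue=[G] q_used=1 → run G
t=6: queue=[G] q_used=0 → run G
t=7: (idle)
t=8: (idle)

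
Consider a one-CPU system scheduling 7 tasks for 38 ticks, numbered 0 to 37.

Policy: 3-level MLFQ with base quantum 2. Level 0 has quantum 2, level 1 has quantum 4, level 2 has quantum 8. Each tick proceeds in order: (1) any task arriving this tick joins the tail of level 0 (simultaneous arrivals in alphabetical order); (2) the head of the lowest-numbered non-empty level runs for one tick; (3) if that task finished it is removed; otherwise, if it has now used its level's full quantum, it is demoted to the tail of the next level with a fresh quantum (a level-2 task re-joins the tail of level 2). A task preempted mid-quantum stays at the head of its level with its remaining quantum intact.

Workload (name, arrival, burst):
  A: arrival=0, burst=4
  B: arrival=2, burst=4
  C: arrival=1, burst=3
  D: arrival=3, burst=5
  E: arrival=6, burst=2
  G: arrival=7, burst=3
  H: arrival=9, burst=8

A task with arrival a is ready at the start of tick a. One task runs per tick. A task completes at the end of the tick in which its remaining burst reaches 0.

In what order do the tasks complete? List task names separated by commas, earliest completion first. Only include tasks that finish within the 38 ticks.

completion order = E, A, C, B, D, G, H

t=0: L0/L1/L2 = A/-/- → run A
t=1: L0/L1/L2 = AC/-/- → run A
t=2: L0/L1/L2 = CB/A/- → run C
t=3: L0/L1/L2 = CBD/A/- → run C
t=4: L0/L1/L2 = BD/AC/- → run B
t=5: L0/L1/L2 = BD/AC/- → run B
t=6: L0/L1/L2 = DE/ACB/- → run D
t=7: L0/L1/L2 = DEG/ACB/- → run D
t=8: L0/L1/L2 = EG/ACBD/- → run E
t=9: L0/L1/L2 = EGH/ACBD/- → run E
t=10: L0/L1/L2 = GH/ACBD/- → run G
t=11: L0/L1/L2 = GH/ACBD/- → run G
t=12: L0/L1/L2 = H/ACBDG/- → run H
t=13: L0/L1/L2 = H/ACBDG/- → run H
t=14: L0/L1/L2 = -/ACBDGH/- → run A
t=15: L0/L1/L2 = -/ACBDGH/- → run A
t=16: L0/L1/L2 = -/CBDGH/- → run C
t=17: L0/L1/L2 = -/BDGH/- → run B
t=18: L0/L1/L2 = -/BDGH/- → run B
t=19: L0/L1/L2 = -/DGH/- → run D
t=20: L0/L1/L2 = -/DGH/- → run D
t=21: L0/L1/L2 = -/DGH/- → run D
t=22: L0/L1/L2 = -/GH/- → run G
t=23: L0/L1/L2 = -/H/- → run H
t=24: L0/L1/L2 = -/H/- → run H
t=25: L0/L1/L2 = -/H/- → run H
t=26: L0/L1/L2 = -/H/- → run H
t=27: L0/L1/L2 = -/-/H → run H
t=28: L0/L1/L2 = -/-/H → run H
t=29: (idle)
t=30: (idle)
t=31: (idle)
t=32: (idle)
t=33: (idle)
t=34: (idle)
t=35: (idle)
t=36: (idle)
t=37: (idle)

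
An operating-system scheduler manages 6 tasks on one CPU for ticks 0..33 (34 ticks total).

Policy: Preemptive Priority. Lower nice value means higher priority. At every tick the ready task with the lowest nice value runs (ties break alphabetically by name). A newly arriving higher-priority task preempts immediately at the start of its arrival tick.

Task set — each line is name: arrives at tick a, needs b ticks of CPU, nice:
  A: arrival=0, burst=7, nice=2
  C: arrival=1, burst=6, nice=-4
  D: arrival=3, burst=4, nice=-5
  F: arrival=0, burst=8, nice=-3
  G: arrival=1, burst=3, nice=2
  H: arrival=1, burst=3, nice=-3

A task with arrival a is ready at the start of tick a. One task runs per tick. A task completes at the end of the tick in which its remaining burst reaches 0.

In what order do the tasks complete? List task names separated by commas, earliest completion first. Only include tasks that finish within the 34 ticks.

completion order = D, C, F, H, A, G

t=0: ready={A,F} → run F
t=1: ready={A,C,F,G,H} → run C
t=2: ready={A,C,F,G,H} → run C
t=3: ready={A,C,D,F,G,H} → run D
t=4: ready={A,C,D,F,G,H} → run D
t=5: ready={A,C,D,F,G,H} → run D
t=6: ready={A,C,D,F,G,H} → run D
t=7: ready={A,C,F,G,H} → run C
t=8: ready={A,C,F,G,H} → run C
t=9: ready={A,C,F,G,H} → run C
t=10: ready={A,C,F,G,H} → run C
t=11: ready={A,F,G,H} → run F
t=12: ready={A,F,G,H} → run F
t=13: ready={A,F,G,H} → run F
t=14: ready={A,F,G,H} → run F
t=15: ready={A,F,G,H} → run F
t=16: ready={A,F,G,H} → run F
t=17: ready={A,F,G,H} → run F
t=18: ready={A,G,H} → run H
t=19: ready={A,G,H} → run H
t=20: ready={A,G,H} → run H
t=21: ready={A,G} → run A
t=22: ready={A,G} → run A
t=23: ready={A,G} → run A
t=24: ready={A,G} → run A
t=25: ready={A,G} → run A
t=26: ready={A,G} → run A
t=27: ready={A,G} → run A
t=28: ready={G} → run G
t=29: ready={G} → run G
t=30: ready={G} → run G
t=31: (idle)
t=32: (idle)
t=33: (idle)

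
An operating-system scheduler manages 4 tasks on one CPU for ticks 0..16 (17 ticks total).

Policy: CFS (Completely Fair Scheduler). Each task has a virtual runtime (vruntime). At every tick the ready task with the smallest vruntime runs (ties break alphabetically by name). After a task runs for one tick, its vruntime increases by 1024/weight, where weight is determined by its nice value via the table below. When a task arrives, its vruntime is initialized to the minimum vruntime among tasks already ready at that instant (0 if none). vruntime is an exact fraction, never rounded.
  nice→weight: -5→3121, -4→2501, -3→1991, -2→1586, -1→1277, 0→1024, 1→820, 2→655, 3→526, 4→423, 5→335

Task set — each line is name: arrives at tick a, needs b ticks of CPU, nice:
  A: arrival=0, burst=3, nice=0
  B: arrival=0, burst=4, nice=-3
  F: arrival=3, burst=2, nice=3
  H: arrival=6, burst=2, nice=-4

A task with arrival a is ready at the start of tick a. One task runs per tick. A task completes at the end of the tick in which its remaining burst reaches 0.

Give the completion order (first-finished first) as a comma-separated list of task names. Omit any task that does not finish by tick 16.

t=0: vr[A=0 B=0] → run A
t=1: vr[A=1 B=0] → run B
t=2: vr[A=1 B=1024/1991] → run B
t=3: vr[A=1 B=2048/1991 F=1] → run A
t=4: vr[A=2 B=2048/1991 F=1] → run F
t=5: vr[A=2 B=2048/1991 F=775/263] → run B
t=6: vr[A=2 B=3072/1991 F=775/263 H=3072/1991] → run B
t=7: vr[A=2 F=775/263 H=3072/1991] → run H
t=8: vr[A=2 F=775/263 H=9721856/4979491] → run H
t=9: vr[A=2 F=775/263] → run A
t=10: vr[F=775/263] → run F
t=11: (idle)
t=12: (idle)
t=13: (idle)
t=14: (idle)
t=15: (idle)
t=16: (idle)

completion order = B, H, A, F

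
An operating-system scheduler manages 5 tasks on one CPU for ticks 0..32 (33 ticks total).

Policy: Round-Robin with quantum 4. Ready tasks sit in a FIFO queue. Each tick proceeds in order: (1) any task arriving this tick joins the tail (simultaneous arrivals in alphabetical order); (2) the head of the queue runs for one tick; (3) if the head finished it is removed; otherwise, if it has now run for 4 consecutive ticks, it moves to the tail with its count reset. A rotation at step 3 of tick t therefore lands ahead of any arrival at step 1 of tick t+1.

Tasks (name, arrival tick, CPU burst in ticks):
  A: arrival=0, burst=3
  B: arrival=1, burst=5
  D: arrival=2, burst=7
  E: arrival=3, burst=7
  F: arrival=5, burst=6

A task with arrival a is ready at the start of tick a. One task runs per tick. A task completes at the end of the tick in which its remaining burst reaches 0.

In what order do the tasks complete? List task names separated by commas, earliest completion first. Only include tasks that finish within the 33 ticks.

completion order = A, B, D, E, F

t=0: queue=[A] q_used=0 → run A
t=1: queue=[A,B] q_used=1 → run A
t=2: queue=[A,B,D] q_used=2 → run A
t=3: queue=[B,D,E] q_used=0 → run B
t=4: queue=[B,D,E] q_used=1 → run B
t=5: queue=[B,D,E,F] q_used=2 → run B
t=6: queue=[B,D,E,F] q_used=3 → run B
t=7: queue=[D,E,F,B] q_used=0 → run D
t=8: queue=[D,E,F,B] q_used=1 → run D
t=9: queue=[D,E,F,B] q_used=2 → run D
t=10: queue=[D,E,F,B] q_used=3 → run D
t=11: queue=[E,F,B,D] q_used=0 → run E
t=12: queue=[E,F,B,D] q_used=1 → run E
t=13: queue=[E,F,B,D] q_used=2 → run E
t=14: queue=[E,F,B,D] q_used=3 → run E
t=15: queue=[F,B,D,E] q_used=0 → run F
t=16: queue=[F,B,D,E] q_used=1 → run F
t=17: queue=[F,B,D,E] q_used=2 → run F
t=18: queue=[F,B,D,E] q_used=3 → run F
t=19: queue=[B,D,E,F] q_used=0 → run B
t=20: queue=[D,E,F] q_used=0 → run D
t=21: queue=[D,E,F] q_used=1 → run D
t=22: queue=[D,E,F] q_used=2 → run D
t=23: queue=[E,F] q_used=0 → run E
t=24: queue=[E,F] q_used=1 → run E
t=25: queue=[E,F] q_used=2 → run E
t=26: queue=[F] q_used=0 → run F
t=27: queue=[F] q_used=1 → run F
t=28: (idle)
t=29: (idle)
t=30: (idle)
t=31: (idle)
t=32: (idle)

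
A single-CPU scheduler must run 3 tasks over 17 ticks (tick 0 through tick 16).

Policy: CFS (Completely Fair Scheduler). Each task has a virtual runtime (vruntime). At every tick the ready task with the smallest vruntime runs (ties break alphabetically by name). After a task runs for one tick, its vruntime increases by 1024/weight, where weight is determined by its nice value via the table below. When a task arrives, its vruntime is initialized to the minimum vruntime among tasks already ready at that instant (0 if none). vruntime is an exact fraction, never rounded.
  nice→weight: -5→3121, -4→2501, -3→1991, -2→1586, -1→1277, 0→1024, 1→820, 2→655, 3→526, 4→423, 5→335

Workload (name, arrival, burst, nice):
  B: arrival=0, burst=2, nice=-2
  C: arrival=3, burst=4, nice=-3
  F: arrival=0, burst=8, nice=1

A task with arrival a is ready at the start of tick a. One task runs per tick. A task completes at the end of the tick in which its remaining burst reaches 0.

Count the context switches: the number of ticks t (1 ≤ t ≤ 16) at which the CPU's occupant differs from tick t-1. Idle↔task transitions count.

t=0: vr[B=0 F=0] → run B
t=1: vr[B=512/793 F=0] → run F
t=2: vr[B=512/793 F=256/205] → run B
t=3: vr[C=256/205 F=256/205] → run C
t=4: vr[C=719616/408155 F=256/205] → run F
t=5: vr[C=719616/408155 F=512/205] → run C
t=6: vr[C=929536/408155 F=512/205] → run C
t=7: vr[C=1139456/408155 F=512/205] → run F
t=8: vr[C=1139456/408155 F=768/205] → run C
t=9: vr[F=768/205] → run F
t=10: vr[F=1024/205] → run F
t=11: vr[F=256/41] → run F
t=12: vr[F=1536/205] → run F
t=13: vr[F=1792/205] → run F
t=14: (idle)
t=15: (idle)
t=16: (idle)

context switches = 9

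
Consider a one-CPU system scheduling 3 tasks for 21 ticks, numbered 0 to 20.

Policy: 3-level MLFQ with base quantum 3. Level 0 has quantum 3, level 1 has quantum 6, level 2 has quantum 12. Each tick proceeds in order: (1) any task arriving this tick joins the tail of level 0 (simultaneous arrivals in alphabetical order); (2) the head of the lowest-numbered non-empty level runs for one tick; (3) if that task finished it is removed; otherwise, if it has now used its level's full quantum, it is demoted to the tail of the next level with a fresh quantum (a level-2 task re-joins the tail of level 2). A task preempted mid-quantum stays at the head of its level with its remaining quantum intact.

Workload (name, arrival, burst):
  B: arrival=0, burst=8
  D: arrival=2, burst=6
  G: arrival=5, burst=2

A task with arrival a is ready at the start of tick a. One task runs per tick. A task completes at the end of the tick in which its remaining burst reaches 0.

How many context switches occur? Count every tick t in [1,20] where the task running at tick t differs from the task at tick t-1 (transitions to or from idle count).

t=0: L0/L1/L2 = B/-/- → run B
t=1: L0/L1/L2 = B/-/- → run B
t=2: L0/L1/L2 = BD/-/- → run B
t=3: L0/L1/L2 = D/B/- → run D
t=4: L0/L1/L2 = D/B/- → run D
t=5: L0/L1/L2 = DG/B/- → run D
t=6: L0/L1/L2 = G/BD/- → run G
t=7: L0/L1/L2 = G/BD/- → run G
t=8: L0/L1/L2 = -/BD/- → run B
t=9: L0/L1/L2 = -/BD/- → run B
t=10: L0/L1/L2 = -/BD/- → run B
t=11: L0/L1/L2 = -/BD/- → run B
t=12: L0/L1/L2 = -/BD/- → run B
t=13: L0/L1/L2 = -/D/- → run D
t=14: L0/L1/L2 = -/D/- → run D
t=15: L0/L1/L2 = -/D/- → run D
t=16: (idle)
t=17: (idle)
t=18: (idle)
t=19: (idle)
t=20: (idle)

context switches = 5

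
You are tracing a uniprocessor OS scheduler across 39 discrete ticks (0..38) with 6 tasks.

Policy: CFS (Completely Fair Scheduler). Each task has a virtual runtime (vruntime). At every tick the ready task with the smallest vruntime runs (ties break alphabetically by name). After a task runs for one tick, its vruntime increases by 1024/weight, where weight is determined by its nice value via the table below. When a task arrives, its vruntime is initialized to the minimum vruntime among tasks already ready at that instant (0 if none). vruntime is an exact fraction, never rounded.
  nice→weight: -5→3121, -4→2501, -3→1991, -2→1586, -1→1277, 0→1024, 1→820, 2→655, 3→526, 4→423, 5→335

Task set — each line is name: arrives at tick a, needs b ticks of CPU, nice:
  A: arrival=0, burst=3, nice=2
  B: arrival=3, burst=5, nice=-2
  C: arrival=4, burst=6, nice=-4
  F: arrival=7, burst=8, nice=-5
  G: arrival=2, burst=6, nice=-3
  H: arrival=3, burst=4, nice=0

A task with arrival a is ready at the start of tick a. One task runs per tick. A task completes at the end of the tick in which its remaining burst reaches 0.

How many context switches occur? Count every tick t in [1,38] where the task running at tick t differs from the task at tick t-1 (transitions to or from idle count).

context switches = 30

t=0: vr[A=0] → run A
t=1: vr[A=1024/655] → run A
t=2: vr[A=2048/655 G=2048/655] → run A
t=3: vr[B=2048/655 G=2048/655 H=2048/655] → run B
t=4: vr[B=1959424/519415 C=2048/655 G=2048/655 H=2048/655] → run C
t=5: vr[B=1959424/519415 C=5792768/1638155 G=2048/655 H=2048/655] → run G
t=6: vr[B=1959424/519415 C=5792768/1638155 G=4748288/1304105 H=2048/655] → run H
t=7: vr[B=1959424/519415 C=5792768/1638155 F=5792768/1638155 G=4748288/1304105 H=2703/655] → run C
t=8: vr[B=1959424/519415 C=6463488/1638155 F=5792768/1638155 G=4748288/1304105 H=2703/655] → run F
t=9: vr[B=1959424/519415 C=6463488/1638155 F=19756699648/5112681755 G=4748288/1304105 H=2703/655] → run G
t=10: vr[B=1959424/519415 C=6463488/1638155 F=19756699648/5112681755 G=5419008/1304105 H=2703/655] → run B
t=11: vr[B=2294784/519415 C=6463488/1638155 F=19756699648/5112681755 G=5419008/1304105 H=2703/655] → run F
t=12: vr[B=2294784/519415 C=6463488/1638155 F=21434170368/5112681755 G=5419008/1304105 H=2703/655] → run C
t=13: vr[B=2294784/519415 C=7134208/1638155 F=21434170368/5112681755 G=5419008/1304105 H=2703/655] → run H
t=14: vr[B=2294784/519415 C=7134208/1638155 F=21434170368/5112681755 G=5419008/1304105 H=3358/655] → run G
t=15: vr[B=2294784/519415 C=7134208/1638155 F=21434170368/5112681755 G=6089728/1304105 H=3358/655] → run F
t=16: vr[B=2294784/519415 C=7134208/1638155 F=23111641088/5112681755 G=6089728/1304105 H=3358/655] → run C
t=17: vr[B=2294784/519415 C=7804928/1638155 F=23111641088/5112681755 G=6089728/1304105 H=3358/655] → run B
t=18: vr[B=2630144/519415 C=7804928/1638155 F=23111641088/5112681755 G=6089728/1304105 H=3358/655] → run F
t=19: vr[B=2630144/519415 C=7804928/1638155 F=24789111808/5112681755 G=6089728/1304105 H=3358/655] → run G
t=20: vr[B=2630144/519415 C=7804928/1638155 F=24789111808/5112681755 G=6760448/1304105 H=3358/655] → run C
t=21: vr[B=2630144/519415 C=8475648/1638155 F=24789111808/5112681755 G=6760448/1304105 H=3358/655] → run F
t=22: vr[B=2630144/519415 C=8475648/1638155 F=26466582528/5112681755 G=6760448/1304105 H=3358/655] → run B
t=23: vr[B=2965504/519415 C=8475648/1638155 F=26466582528/5112681755 G=6760448/1304105 H=3358/655] → run H
t=24: vr[B=2965504/519415 C=8475648/1638155 F=26466582528/5112681755 G=6760448/1304105 H=4013/655] → run C
t=25: vr[B=2965504/519415 F=26466582528/5112681755 G=6760448/1304105 H=4013/655] → run F
t=26: vr[B=2965504/519415 F=28144053248/5112681755 G=6760448/1304105 H=4013/655] → run G
t=27: vr[B=2965504/519415 F=28144053248/5112681755 G=7431168/1304105 H=4013/655] → run F
t=28: vr[B=2965504/519415 F=29821523968/5112681755 G=7431168/1304105 H=4013/655] → run G
t=29: vr[B=2965504/519415 F=29821523968/5112681755 H=4013/655] → run B
t=30: vr[F=29821523968/5112681755 H=4013/655] → run F
t=31: vr[H=4013/655] → run H
t=32: (idle)
t=33: (idle)
t=34: (idle)
t=35: (idle)
t=36: (idle)
t=37: (idle)
t=38: (idle)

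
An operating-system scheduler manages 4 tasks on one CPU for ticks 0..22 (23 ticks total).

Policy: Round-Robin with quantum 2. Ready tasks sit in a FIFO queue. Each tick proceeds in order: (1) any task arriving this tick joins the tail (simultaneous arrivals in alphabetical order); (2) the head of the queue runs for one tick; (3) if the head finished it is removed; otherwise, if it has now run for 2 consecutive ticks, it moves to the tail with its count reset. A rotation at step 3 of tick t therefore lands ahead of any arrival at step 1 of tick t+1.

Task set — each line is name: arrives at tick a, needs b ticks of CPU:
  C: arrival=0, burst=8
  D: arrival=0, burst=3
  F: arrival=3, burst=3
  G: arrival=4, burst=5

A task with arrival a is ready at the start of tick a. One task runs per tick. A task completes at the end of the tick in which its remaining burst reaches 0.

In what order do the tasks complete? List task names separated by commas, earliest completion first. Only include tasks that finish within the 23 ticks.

t=0: queue=[C,D] q_used=0 → run C
t=1: queue=[C,D] q_used=1 → run C
t=2: queue=[D,C] q_used=0 → run D
t=3: queue=[D,C,F] q_used=1 → run D
t=4: queue=[C,F,D,G] q_used=0 → run C
t=5: queue=[C,F,D,G] q_used=1 → run C
t=6: queue=[F,D,G,C] q_used=0 → run F
t=7: queue=[F,D,G,C] q_used=1 → run F
t=8: queue=[D,G,C,F] q_used=0 → run D
t=9: queue=[G,C,F] q_used=0 → run G
t=10: queue=[G,C,F] q_used=1 → run G
t=11: queue=[C,F,G] q_used=0 → run C
t=12: queue=[C,F,G] q_used=1 → run C
t=13: queue=[F,G,C] q_used=0 → run F
t=14: queue=[G,C] q_used=0 → run G
t=15: queue=[G,C] q_used=1 → run G
t=16: queue=[C,G] q_used=0 → run C
t=17: queue=[C,G] q_used=1 → run C
t=18: queue=[G] q_used=0 → run G
t=19: (idle)
t=20: (idle)
t=21: (idle)
t=22: (idle)

completion order = D, F, C, G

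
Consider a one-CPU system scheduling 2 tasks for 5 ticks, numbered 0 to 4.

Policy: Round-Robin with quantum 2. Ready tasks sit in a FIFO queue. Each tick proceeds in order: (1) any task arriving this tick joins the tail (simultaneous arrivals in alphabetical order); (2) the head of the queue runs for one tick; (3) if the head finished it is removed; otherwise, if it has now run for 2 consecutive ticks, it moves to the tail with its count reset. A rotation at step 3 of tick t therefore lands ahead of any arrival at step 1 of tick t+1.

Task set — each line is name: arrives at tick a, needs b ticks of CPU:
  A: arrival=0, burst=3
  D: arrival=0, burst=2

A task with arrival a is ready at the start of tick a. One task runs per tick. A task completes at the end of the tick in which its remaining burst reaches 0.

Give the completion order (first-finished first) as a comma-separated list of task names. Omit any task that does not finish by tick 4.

t=0: queue=[A,D] q_used=0 → run A
t=1: queue=[A,D] q_used=1 → run A
t=2: queue=[D,A] q_used=0 → run D
t=3: queue=[D,A] q_used=1 → run D
t=4: queue=[A] q_used=0 → run A

completion order = D, A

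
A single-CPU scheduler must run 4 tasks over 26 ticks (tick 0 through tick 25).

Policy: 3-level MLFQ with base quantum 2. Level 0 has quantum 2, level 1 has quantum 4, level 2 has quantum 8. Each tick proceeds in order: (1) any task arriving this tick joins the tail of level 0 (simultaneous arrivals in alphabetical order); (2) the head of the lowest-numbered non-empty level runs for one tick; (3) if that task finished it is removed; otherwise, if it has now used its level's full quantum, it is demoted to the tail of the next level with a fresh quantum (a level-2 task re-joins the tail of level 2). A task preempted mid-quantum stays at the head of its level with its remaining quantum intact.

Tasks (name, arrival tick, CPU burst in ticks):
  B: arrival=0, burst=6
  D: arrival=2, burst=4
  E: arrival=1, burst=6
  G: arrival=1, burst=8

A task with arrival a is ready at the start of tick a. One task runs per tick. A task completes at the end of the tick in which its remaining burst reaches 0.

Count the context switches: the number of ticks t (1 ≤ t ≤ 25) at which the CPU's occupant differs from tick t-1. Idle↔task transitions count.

t=0: L0/L1/L2 = B/-/- → run B
t=1: L0/L1/L2 = BEG/-/- → run B
t=2: L0/L1/L2 = EGD/B/- → run E
t=3: L0/L1/L2 = EGD/B/- → run E
t=4: L0/L1/L2 = GD/BE/- → run G
t=5: L0/L1/L2 = GD/BE/- → run G
t=6: L0/L1/L2 = D/BEG/- → run D
t=7: L0/L1/L2 = D/BEG/- → run D
t=8: L0/L1/L2 = -/BEGD/- → run B
t=9: L0/L1/L2 = -/BEGD/- → run B
t=10: L0/L1/L2 = -/BEGD/- → run B
t=11: L0/L1/L2 = -/BEGD/- → run B
t=12: L0/L1/L2 = -/EGD/- → run E
t=13: L0/L1/L2 = -/EGD/- → run E
t=14: L0/L1/L2 = -/EGD/- → run E
t=15: L0/L1/L2 = -/EGD/- → run E
t=16: L0/L1/L2 = -/GD/- → run G
t=17: L0/L1/L2 = -/GD/- → run G
t=18: L0/L1/L2 = -/GD/- → run G
t=19: L0/L1/L2 = -/GD/- → run G
t=20: L0/L1/L2 = -/D/G → run D
t=21: L0/L1/L2 = -/D/G → run D
t=22: L0/L1/L2 = -/-/G → run G
t=23: L0/L1/L2 = -/-/G → run G
t=24: (idle)
t=25: (idle)

context switches = 9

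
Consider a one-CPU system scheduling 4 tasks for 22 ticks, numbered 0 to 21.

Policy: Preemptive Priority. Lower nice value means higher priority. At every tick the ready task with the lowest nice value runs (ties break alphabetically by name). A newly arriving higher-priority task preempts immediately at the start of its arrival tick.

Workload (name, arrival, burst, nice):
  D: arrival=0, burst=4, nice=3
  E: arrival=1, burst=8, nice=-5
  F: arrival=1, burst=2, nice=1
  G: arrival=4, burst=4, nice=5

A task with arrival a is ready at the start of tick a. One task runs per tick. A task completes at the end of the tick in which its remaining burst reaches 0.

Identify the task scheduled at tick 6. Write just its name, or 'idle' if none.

running at tick 6 = E

t=0: ready={D} → run D
t=1: ready={D,E,F} → run E
t=2: ready={D,E,F} → run E
t=3: ready={D,E,F} → run E
t=4: ready={D,E,F,G} → run E
t=5: ready={D,E,F,G} → run E
t=6: ready={D,E,F,G} → run E
t=7: ready={D,E,F,G} → run E
t=8: ready={D,E,F,G} → run E
t=9: ready={D,F,G} → run F
t=10: ready={D,F,G} → run F
t=11: ready={D,G} → run D
t=12: ready={D,G} → run D
t=13: ready={D,G} → run D
t=14: ready={G} → run G
t=15: ready={G} → run G
t=16: ready={G} → run G
t=17: ready={G} → run G
t=18: (idle)
t=19: (idle)
t=20: (idle)
t=21: (idle)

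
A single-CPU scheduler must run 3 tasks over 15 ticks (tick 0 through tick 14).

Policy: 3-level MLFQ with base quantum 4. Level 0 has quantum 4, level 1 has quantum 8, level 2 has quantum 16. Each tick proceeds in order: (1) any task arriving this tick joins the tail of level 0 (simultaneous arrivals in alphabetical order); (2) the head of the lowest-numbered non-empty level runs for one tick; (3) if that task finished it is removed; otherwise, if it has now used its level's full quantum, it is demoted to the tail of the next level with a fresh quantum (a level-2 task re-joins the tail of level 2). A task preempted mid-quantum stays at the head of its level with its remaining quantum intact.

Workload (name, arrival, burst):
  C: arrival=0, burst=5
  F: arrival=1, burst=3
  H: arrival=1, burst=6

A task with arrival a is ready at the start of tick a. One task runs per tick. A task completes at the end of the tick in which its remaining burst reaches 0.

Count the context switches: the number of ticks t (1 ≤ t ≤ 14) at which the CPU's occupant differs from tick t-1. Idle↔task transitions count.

t=0: L0/L1/L2 = C/-/- → run C
t=1: L0/L1/L2 = CFH/-/- → run C
t=2: L0/L1/L2 = CFH/-/- → run C
t=3: L0/L1/L2 = CFH/-/- → run C
t=4: L0/L1/L2 = FH/C/- → run F
t=5: L0/L1/L2 = FH/C/- → run F
t=6: L0/L1/L2 = FH/C/- → run F
t=7: L0/L1/L2 = H/C/- → run H
t=8: L0/L1/L2 = H/C/- → run H
t=9: L0/L1/L2 = H/C/- → run H
t=10: L0/L1/L2 = H/C/- → run H
t=11: L0/L1/L2 = -/CH/- → run C
t=12: L0/L1/L2 = -/H/- → run H
t=13: L0/L1/L2 = -/H/- → run H
t=14: (idle)

context switches = 5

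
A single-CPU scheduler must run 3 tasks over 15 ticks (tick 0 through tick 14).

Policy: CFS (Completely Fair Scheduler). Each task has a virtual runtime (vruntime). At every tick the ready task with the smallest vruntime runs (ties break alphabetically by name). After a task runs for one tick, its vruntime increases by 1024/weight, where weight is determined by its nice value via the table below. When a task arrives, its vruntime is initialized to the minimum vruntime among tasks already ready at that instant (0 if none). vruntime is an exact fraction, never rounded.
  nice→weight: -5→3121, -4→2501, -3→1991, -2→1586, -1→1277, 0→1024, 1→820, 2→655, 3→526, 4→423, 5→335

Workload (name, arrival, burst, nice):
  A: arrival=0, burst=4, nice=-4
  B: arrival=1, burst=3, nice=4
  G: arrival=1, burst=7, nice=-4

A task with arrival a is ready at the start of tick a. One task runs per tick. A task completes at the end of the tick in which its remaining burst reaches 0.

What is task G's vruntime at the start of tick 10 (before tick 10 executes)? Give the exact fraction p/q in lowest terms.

t=0: vr[A=0] → run A
t=1: vr[A=1024/2501 B=1024/2501 G=1024/2501] → run A
t=2: vr[A=2048/2501 B=1024/2501 G=1024/2501] → run B
t=3: vr[A=2048/2501 B=2994176/1057923 G=1024/2501] → run G
t=4: vr[A=2048/2501 B=2994176/1057923 G=2048/2501] → run A
t=5: vr[A=3072/2501 B=2994176/1057923 G=2048/2501] → run G
t=6: vr[A=3072/2501 B=2994176/1057923 G=3072/2501] → run A
t=7: vr[B=2994176/1057923 G=3072/2501] → run G
t=8: vr[B=2994176/1057923 G=4096/2501] → run G
t=9: vr[B=2994176/1057923 G=5120/2501] → run G
t=10: vr[B=2994176/1057923 G=6144/2501] → run G
t=11: vr[B=2994176/1057923 G=7168/2501] → run B
t=12: vr[B=5555200/1057923 G=7168/2501] → run G
t=13: vr[B=5555200/1057923] → run B
t=14: (idle)

vruntime(G, start of tick 10) = 6144/2501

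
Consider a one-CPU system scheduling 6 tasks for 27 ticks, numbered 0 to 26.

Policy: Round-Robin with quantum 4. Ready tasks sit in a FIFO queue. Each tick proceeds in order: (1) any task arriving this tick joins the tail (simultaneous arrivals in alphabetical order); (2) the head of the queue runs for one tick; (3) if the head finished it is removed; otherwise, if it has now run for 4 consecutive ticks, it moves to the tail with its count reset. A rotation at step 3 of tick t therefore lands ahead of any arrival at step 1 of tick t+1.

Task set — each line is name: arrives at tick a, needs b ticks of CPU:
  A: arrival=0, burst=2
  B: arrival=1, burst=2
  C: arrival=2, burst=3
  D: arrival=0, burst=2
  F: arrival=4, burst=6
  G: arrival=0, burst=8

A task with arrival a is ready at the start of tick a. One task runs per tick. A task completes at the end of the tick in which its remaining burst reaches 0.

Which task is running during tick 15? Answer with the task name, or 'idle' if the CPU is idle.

t=0: queue=[A,D,G] q_used=0 → run A
t=1: queue=[A,D,G,B] q_used=1 → run A
t=2: queue=[D,G,B,C] q_used=0 → run D
t=3: queue=[D,G,B,C] q_used=1 → run D
t=4: queue=[G,B,C,F] q_used=0 → run G
t=5: queue=[G,B,C,F] q_used=1 → run G
t=6: queue=[G,B,C,F] q_used=2 → run G
t=7: queue=[G,B,C,F] q_used=3 → run G
t=8: queue=[B,C,F,G] q_used=0 → run B
t=9: queue=[B,C,F,G] q_used=1 → run B
t=10: queue=[C,F,G] q_used=0 → run C
t=11: queue=[C,F,G] q_used=1 → run C
t=12: queue=[C,F,G] q_used=2 → run C
t=13: queue=[F,G] q_used=0 → run F
t=14: queue=[F,G] q_used=1 → run F
t=15: queue=[F,G] q_used=2 → run F
t=16: queue=[F,G] q_used=3 → run F
t=17: queue=[G,F] q_used=0 → run G
t=18: queue=[G,F] q_used=1 → run G
t=19: queue=[G,F] q_used=2 → run G
t=20: queue=[G,F] q_used=3 → run G
t=21: queue=[F] q_used=0 → run F
t=22: queue=[F] q_used=1 → run F
t=23: (idle)
t=24: (idle)
t=25: (idle)
t=26: (idle)

running at tick 15 = F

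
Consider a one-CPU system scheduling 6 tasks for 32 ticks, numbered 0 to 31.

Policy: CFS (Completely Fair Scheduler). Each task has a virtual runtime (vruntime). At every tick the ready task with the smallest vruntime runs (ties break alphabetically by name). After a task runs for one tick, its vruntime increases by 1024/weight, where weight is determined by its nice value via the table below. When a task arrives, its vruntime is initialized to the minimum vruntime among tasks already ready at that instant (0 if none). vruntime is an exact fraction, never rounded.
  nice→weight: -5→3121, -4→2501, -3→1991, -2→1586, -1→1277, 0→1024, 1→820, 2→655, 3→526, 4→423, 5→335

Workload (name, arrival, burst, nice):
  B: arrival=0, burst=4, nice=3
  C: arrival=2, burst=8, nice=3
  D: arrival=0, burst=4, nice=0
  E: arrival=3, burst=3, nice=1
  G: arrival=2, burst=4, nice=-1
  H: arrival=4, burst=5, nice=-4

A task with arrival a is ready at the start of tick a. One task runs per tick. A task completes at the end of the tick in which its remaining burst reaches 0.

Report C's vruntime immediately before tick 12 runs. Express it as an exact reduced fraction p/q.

t=0: vr[B=0 D=0] → run B
t=1: vr[B=512/263 D=0] → run D
t=2: vr[B=512/263 C=1 D=1 G=1] → run C
t=3: vr[B=512/263 C=775/263 D=1 E=1 G=1] → run D
t=4: vr[B=512/263 C=775/263 D=2 E=1 G=1 H=1] → run E
t=5: vr[B=512/263 C=775/263 D=2 E=461/205 G=1 H=1] → run G
t=6: vr[B=512/263 C=775/263 D=2 E=461/205 G=2301/1277 H=1] → run H
t=7: vr[B=512/263 C=775/263 D=2 E=461/205 G=2301/1277 H=3525/2501] → run H
t=8: vr[B=512/263 C=775/263 D=2 E=461/205 G=2301/1277 H=4549/2501] → run G
t=9: vr[B=512/263 C=775/263 D=2 E=461/205 G=3325/1277 H=4549/2501] → run H
t=10: vr[B=512/263 C=775/263 D=2 E=461/205 G=3325/1277 H=5573/2501] → run B
t=11: vr[B=1024/263 C=775/263 D=2 E=461/205 G=3325/1277 H=5573/2501] → run D
t=12: vr[B=1024/263 C=775/263 D=3 E=461/205 G=3325/1277 H=5573/2501] → run H
t=13: vr[B=1024/263 C=775/263 D=3 E=461/205 G=3325/1277 H=6597/2501] → run E
t=14: vr[B=1024/263 C=775/263 D=3 E=717/205 G=3325/1277 H=6597/2501] → run G
t=15: vr[B=1024/263 C=775/263 D=3 E=717/205 G=4349/1277 H=6597/2501] → run H
t=16: vr[B=1024/263 C=775/263 D=3 E=717/205 G=4349/1277] → run C
t=17: vr[B=1024/263 C=1287/263 D=3 E=717/205 G=4349/1277] → run D
t=18: vr[B=1024/263 C=1287/263 E=717/205 G=4349/1277] → run G
t=19: vr[B=1024/263 C=1287/263 E=717/205] → run E
t=20: vr[B=1024/263 C=1287/263] → run B
t=21: vr[B=1536/263 C=1287/263] → run C
t=22: vr[B=1536/263 C=1799/263] → run B
t=23: vr[C=1799/263] → run C
t=24: vr[C=2311/263] → run C
t=25: vr[C=2823/263] → run C
t=26: vr[C=3335/263] → run C
t=27: vr[C=3847/263] → run C
t=28: (idle)
t=29: (idle)
t=30: (idle)
t=31: (idle)

vruntime(C, start of tick 12) = 775/263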